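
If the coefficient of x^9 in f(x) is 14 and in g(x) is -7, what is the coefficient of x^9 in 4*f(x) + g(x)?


Scalar multiplication scales coefficients: 4 * 14 = 56.
Then add the g coefficient: 56 + -7
= 49

49


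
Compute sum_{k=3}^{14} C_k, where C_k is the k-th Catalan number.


C_3 through C_14: 5, 14, 42, 132, 429, 1430, 4862, 16796, 58786, 208012, 742900, 2674440
Sum = 5 + 14 + 42 + 132 + 429 + 1430 + 4862 + 16796 + 58786 + 208012 + 742900 + 2674440
= 3707848

3707848


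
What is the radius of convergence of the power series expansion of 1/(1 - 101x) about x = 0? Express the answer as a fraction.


Expanding 1/(1 - 101x) = sum_{k>=0} 101^k x^k, the series converges when |101x| < 1, i.e., |x| < 1/101.
So the radius of convergence is 1/101 = 1/101.

1/101


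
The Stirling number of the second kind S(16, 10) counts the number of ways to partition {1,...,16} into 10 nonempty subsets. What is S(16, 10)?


Using the explicit formula S(n,k) = (1/k!) sum_{j=0}^{k} (-1)^(k-j) C(k,j) j^n:
S(16, 10) = 193754990
Equivalently, S(n,k) is n! times the coefficient of x^n in the EGF (e^x - 1)^k / k!.

193754990


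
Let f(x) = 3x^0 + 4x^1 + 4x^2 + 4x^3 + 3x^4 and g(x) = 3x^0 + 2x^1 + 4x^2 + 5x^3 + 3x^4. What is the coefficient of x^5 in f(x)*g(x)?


Cauchy product at x^5:
4*3 + 4*5 + 4*4 + 3*2
= 54

54


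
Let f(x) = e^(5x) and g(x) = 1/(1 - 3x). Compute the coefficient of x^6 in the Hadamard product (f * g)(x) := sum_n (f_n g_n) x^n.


Expanding: f_k = 5^k/k! (from e^(5x)) and g_k = 3^k (from 1/(1 - 3x)). So the Hadamard coefficient (f * g)_k = 5^k 3^k / k! = (15)^k / k!.
For k = 6: 15^6/6! = 11390625/720 = 253125/16.

253125/16


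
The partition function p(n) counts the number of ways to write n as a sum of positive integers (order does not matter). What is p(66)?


Using the generating function prod_{k>=1} 1/(1-x^k), we compute p(66).
By dynamic programming over parts 1 through 66:
p(66) = 2323520

2323520


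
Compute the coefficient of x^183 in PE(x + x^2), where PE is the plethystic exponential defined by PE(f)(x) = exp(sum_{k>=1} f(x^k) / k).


With f(x) = x + x^2, the exponent is sum_{k>=1} (x^k + x^(2k)) / k = -ln(1 - x) - ln(1 - x^2). Exponentiating:
PE(x + x^2) = 1 / ((1 - x)(1 - x^2)).
This is the generating function for partitions of n into parts of size 1 or 2. The number of 2's can be any j in 0..91, and the rest are 1's, so
[x^183] = floor(183/2) + 1 = 92.

92


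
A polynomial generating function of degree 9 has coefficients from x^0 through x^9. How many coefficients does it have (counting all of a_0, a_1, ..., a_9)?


A polynomial of degree 9 takes the form a_0 + a_1 x + ... + a_9 x^9.
The number of coefficients is 9 + 1 = 10.

10


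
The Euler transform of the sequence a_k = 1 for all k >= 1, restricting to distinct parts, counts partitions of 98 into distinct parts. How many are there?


Partitions of 98 into distinct parts can be computed via generating function.
Product (1+x)(1+x^2)(1+x^3)...
The coefficient of x^98 = 376256

376256


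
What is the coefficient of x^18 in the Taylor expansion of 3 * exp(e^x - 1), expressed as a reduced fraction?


exp(e^x - 1) = sum_{k>=0} Bell_k x^k / k!, where Bell_k is the k-th Bell number.
So the coefficient of x^18 is 3 * Bell_18 / 18!.
Computing: Bell_18 = 682076806159 and 18! = 6402373705728000, giving
3 * 682076806159/6402373705728000 = 97439543737/304874938368000.

97439543737/304874938368000


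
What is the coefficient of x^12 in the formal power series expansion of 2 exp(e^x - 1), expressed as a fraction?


exp(e^x - 1) is the exponential generating function for the Bell numbers Bell_k: exp(e^x - 1) = sum_{k>=0} Bell_k x^k / k!.
So the coefficient of x^12 in 2 exp(e^x - 1) is 2 Bell_12 / 12!.
Computing: Bell_12 = 4213597 and 12! = 479001600, giving
2 * 4213597/479001600 = 4213597/239500800.

4213597/239500800


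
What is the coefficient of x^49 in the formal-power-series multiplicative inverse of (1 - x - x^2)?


Let the inverse be f(x) = sum_{k>=0} a_k x^k. From f(x) * (1 - x - x^2) = 1 and matching coefficients:
 x^0: a_0 = 1.
 x^1: a_1 - a_0 = 0, so a_1 = 1.
 x^k (k >= 2): a_k - a_{k-1} - a_{k-2} = 0, i.e. a_k = a_{k-1} + a_{k-2}.
This is the Fibonacci-type recurrence shifted so that a_0 = a_1 = 1.
Iterating: a_0=1, a_1=1, a_2=2, a_3=3, a_4=5, a_5=8, a_6=13, a_7=21, a_8=34, a_9=55, ...
a_49 = 12586269025.

12586269025


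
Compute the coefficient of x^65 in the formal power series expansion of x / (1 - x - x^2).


Let f(x) = sum_{k>=0} a_k x^k. Multiplying f(x) * (1 - x - x^2) = x and matching coefficients gives a_0 = 0, a_1 = 1, and a_k = a_{k-1} + a_{k-2} for k >= 2. These are the Fibonacci numbers F_k.
Iterating from F_0 = 0, F_1 = 1:
F_0=0, F_1=1, F_2=1, F_3=2, F_4=3, F_5=5, F_6=8, F_7=13, F_8=21, F_9=34, ...
F_65 = 17167680177565.

17167680177565


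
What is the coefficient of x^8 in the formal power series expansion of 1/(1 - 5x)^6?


The general identity 1/(1 - c x)^r = sum_{k>=0} c^k C(k + r - 1, r - 1) x^k follows by substituting y = c x into 1/(1 - y)^r = sum_{k>=0} C(k + r - 1, r - 1) y^k.
For c = 5, r = 6, k = 8:
5^8 * C(13, 5) = 390625 * 1287 = 502734375.

502734375


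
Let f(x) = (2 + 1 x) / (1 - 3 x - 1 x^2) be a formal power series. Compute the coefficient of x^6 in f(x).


Write f(x) = sum_{k>=0} a_k x^k. Multiplying both sides by 1 - 3 x - 1 x^2 gives
(1 - 3 x - 1 x^2) sum_{k>=0} a_k x^k = 2 + 1 x.
Matching coefficients:
 x^0: a_0 = 2
 x^1: a_1 - 3 a_0 = 1  =>  a_1 = 3*2 + 1 = 7
 x^k (k >= 2): a_k = 3 a_{k-1} + 1 a_{k-2}.
Iterating: a_2 = 23, a_3 = 76, a_4 = 251, a_5 = 829, a_6 = 2738.
So the coefficient of x^6 is 2738.

2738


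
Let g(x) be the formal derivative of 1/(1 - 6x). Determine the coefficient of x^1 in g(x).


Differentiate termwise: d/dx sum_{k>=0} 6^k x^k = sum_{k>=1} k 6^k x^(k-1) = sum_{j>=0} (j+1) 6^(j+1) x^j.
Equivalently, d/dx [1/(1 - 6x)] = 6/(1 - 6x)^2.
For j = 1: 2 * 6^2 = 2 * 36 = 72.

72


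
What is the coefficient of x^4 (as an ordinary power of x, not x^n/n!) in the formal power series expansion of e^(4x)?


The exponential series is e^y = sum_{k>=0} y^k / k!. Substituting y = 4x gives
e^(4x) = sum_{k>=0} 4^k x^k / k!.
So the coefficient of x^n is a^n/n! with a = 4, n = 4:
4^4 / 4! = 256/24 = 32/3

32/3


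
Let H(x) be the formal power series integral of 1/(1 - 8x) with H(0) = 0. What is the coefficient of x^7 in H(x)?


1/(1 - 8x) = sum_{k>=0} 8^k x^k. Integrating termwise with H(0) = 0:
H(x) = sum_{k>=0} 8^k x^(k+1) / (k+1) = sum_{m>=1} 8^(m-1) x^m / m.
For m = 7: 8^6/7 = 262144/7 = 262144/7.

262144/7


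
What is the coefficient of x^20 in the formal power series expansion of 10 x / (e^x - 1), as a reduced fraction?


The exponential generating function for Bernoulli numbers is
x / (e^x - 1) = sum_{k>=0} B_k x^k / k!.
So the coefficient of x^20 in 10 x / (e^x - 1) is 10 B_20 / 20!.
Computing: B_20 = -174611/330, 20! = 2432902008176640000, giving
10 * -174611/330 / 2432902008176640000 = -174611/80285766269829120000.

-174611/80285766269829120000


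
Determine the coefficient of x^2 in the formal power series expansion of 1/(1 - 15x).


The geometric series identity gives 1/(1 - c x) = sum_{k>=0} c^k x^k, so the coefficient of x^k is c^k.
Here c = 15 and k = 2.
Computing: 15^2 = 225

225


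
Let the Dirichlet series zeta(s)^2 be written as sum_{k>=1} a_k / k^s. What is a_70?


The Dirichlet convolution of the constant function 1 with itself gives (1 * 1)(k) = sum_{d | k} 1 = d(k), the number of positive divisors of k.
Since zeta(s) = sum_{k>=1} 1/k^s, we have zeta(s)^2 = sum_{k>=1} d(k)/k^s, so a_k = d(k).
For k = 70: the divisors are 1, 2, 5, 7, 10, 14, 35, 70.
Count = 8.

8


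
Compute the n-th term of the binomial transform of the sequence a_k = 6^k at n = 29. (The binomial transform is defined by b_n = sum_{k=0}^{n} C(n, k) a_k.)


With a_k = 6^k, b_n = sum_{k=0}^{n} C(n, k) 6^k = (1 + 6)^n by the binomial theorem.
For n = 29: (1 + 6)^29 = 7^29 = 3219905755813179726837607.

3219905755813179726837607


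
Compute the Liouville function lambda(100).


The Liouville function is lambda(k) = (-1)^Omega(k), where Omega(k) counts the prime factors of k with multiplicity.
Factoring: 100 = 2 * 2 * 5 * 5, so Omega(100) = 4.
lambda(100) = (-1)^4 = 1.

1


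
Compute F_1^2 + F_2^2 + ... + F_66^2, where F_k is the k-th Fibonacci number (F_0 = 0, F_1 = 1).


There is a standard identity sum_{k=0}^{N} F_k^2 = F_N * F_{N+1} (proved inductively from the telescoping relation F_k^2 = F_k F_{k+1} - F_{k-1} F_k). Then
sum_{k=1}^{66} F_k^2 = F_66 F_67 - F_0 F_1.
Computing: F_66 = 27777890035288, F_67 = 44945570212853, F_0 = 0, F_1 = 1.
Sum = 27777890035288 * 44945570212853 - 0 * 1 = 1248493106945946501841156664.

1248493106945946501841156664


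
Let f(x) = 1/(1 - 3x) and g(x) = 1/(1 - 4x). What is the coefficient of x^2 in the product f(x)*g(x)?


The coefficient of x^n in f*g is the Cauchy product: sum_{k=0}^{n} a^k * b^(n-k).
With a=3, b=4, n=2:
sum_{k=0}^{2} 3^k * 4^(2-k)
= 37

37


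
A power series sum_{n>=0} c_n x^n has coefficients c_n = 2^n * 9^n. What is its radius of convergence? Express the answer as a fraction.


By the root test (Cauchy-Hadamard), the radius is R = 1 / limsup_n |c_n|^(1/n).
Here |c_n|^(1/n) = (2^n * 9^n)^(1/n) = 2 * 9 = 18 for all n.
So R = 1/18 = 1/18.

1/18


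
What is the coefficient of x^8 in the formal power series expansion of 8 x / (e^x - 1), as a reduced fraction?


The exponential generating function for Bernoulli numbers is
x / (e^x - 1) = sum_{k>=0} B_k x^k / k!.
So the coefficient of x^8 in 8 x / (e^x - 1) is 8 B_8 / 8!.
Computing: B_8 = -1/30, 8! = 40320, giving
8 * -1/30 / 40320 = -1/151200.

-1/151200


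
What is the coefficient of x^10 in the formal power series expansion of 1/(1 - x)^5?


The expansion 1/(1 - x)^r = sum_{k>=0} C(k + r - 1, r - 1) x^k follows from the multiset / negative-binomial theorem (or from repeated differentiation of the geometric series).
For r = 5 and k = 10:
C(14, 4) = 87178291200 / (24 * 3628800) = 1001.

1001


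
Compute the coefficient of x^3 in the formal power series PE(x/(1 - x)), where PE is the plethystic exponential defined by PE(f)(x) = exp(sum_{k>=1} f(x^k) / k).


For f(x) = x/(1 - x) we have
sum_{k>=1} f(x^k) / k = sum_{k>=1} (1/k) * x^k / (1 - x^k) = sum_{k, m >= 1} x^(k m) / k,
which after exponentiating simplifies to
PE(x/(1 - x)) = prod_{k>=1} 1 / (1 - x^k).
This is the generating function for the partition function p(n), so the coefficient of x^3 is p(3).
Computing p(3) by dynamic programming over parts 1, 2, ..., 3: p(3) = 3.

3


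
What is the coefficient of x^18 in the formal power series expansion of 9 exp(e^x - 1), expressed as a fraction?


exp(e^x - 1) is the exponential generating function for the Bell numbers Bell_k: exp(e^x - 1) = sum_{k>=0} Bell_k x^k / k!.
So the coefficient of x^18 in 9 exp(e^x - 1) is 9 Bell_18 / 18!.
Computing: Bell_18 = 682076806159 and 18! = 6402373705728000, giving
9 * 682076806159/6402373705728000 = 97439543737/101624979456000.

97439543737/101624979456000


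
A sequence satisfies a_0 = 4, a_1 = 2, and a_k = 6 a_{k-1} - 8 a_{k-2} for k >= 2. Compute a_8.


The characteristic equation is t^2 - 6 t + 8 = 0, with roots r_1 = 4 and r_2 = 2 (so c_1 = r_1 + r_2, c_2 = -r_1 r_2 as required).
One can use the closed form a_n = A r_1^n + B r_2^n, but direct iteration is more reliable:
a_0 = 4, a_1 = 2, a_2 = -20, a_3 = -136, a_4 = -656, a_5 = -2848, a_6 = -11840, a_7 = -48256, a_8 = -194816.
So a_8 = -194816.

-194816


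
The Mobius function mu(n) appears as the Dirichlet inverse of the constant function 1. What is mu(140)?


140 has a squared prime factor, so mu(140) = 0.
Factorization reveals a repeated prime.

0


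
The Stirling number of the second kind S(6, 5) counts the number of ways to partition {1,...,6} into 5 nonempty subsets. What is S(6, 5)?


Using the explicit formula S(n,k) = (1/k!) sum_{j=0}^{k} (-1)^(k-j) C(k,j) j^n:
S(6, 5) = 15
Equivalently, S(n,k) is n! times the coefficient of x^n in the EGF (e^x - 1)^k / k!.

15


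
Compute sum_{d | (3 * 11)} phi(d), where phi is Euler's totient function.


First, 3 * 11 = 33. One classical identity is sum_{d | n} phi(d) = n (each k in [1, n] has a unique gcd with n, and among the k's with gcd(k, n) = n/d there are phi(d) of them). So the sum equals 33. We also verify directly:
Divisors of 33: 1, 3, 11, 33.
phi values: 1, 2, 10, 20.
Sum = 33.

33


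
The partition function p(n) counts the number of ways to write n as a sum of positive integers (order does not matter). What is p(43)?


Using the generating function prod_{k>=1} 1/(1-x^k), we compute p(43).
By dynamic programming over parts 1 through 43:
p(43) = 63261

63261


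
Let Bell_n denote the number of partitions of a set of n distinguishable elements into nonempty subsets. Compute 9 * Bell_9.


Bell_9 can be computed from the Bell triangle or from Dobinski's identity Bell_n = (1/e) * sum_{k>=0} k^n / k!.
Computing Bell_9 = 21147.
Then 9 * 21147 = 190323.

190323


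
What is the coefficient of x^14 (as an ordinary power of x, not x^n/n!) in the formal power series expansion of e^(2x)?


The exponential series is e^y = sum_{k>=0} y^k / k!. Substituting y = 2x gives
e^(2x) = sum_{k>=0} 2^k x^k / k!.
So the coefficient of x^n is a^n/n! with a = 2, n = 14:
2^14 / 14! = 16384/87178291200 = 8/42567525

8/42567525


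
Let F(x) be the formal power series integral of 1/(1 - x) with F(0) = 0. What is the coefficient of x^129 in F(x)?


1/(1 - x) = sum_{k>=0} x^k. Integrating termwise and using F(0) = 0 gives
F(x) = sum_{k>=0} x^(k+1) / (k+1) = sum_{m>=1} x^m / m = -ln(1 - x).
So the coefficient of x^129 is 1/129 = 1/129.

1/129


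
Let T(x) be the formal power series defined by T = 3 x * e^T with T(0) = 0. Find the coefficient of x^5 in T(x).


Apply the Lagrange inversion formula: if T = 3 x * phi(T) with phi(t) = e^t, then
[x^n] T = 3^n * (1/n) [t^(n-1)] phi(t)^n = 3^n * (1/n) [t^(n-1)] e^(n t) = 3^n * (1/n) * n^(n-1) / (n-1)! = 3^n * n^(n-1) / n!.
When c = 1 this is the Cayley count of rooted labeled trees on n vertices, divided by n!.
For n = 5: 3^5 * 5^4 / 5! = 243 * 625/120 = 10125/8.

10125/8


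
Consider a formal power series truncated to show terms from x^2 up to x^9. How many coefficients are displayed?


From x^2 to x^9 inclusive, the count is 9 - 2 + 1 = 8.

8


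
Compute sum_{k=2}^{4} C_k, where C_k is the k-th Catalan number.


C_2 through C_4: 2, 5, 14
Sum = 2 + 5 + 14
= 21

21


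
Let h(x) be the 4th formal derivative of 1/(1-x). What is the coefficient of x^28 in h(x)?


Differentiating 4 times: d^4/dx^4 [1/(1-x)] = 4!/(1-x)^5.
The expansion 1/(1-x)^5 = sum_{k>=0} C(k+4, 4) x^k, so the coefficient of x^n in 4!/(1-x)^5 is 4! * C(n+4, 4).
For n = 28: 24 * C(32, 4) = 24 * 35960 = 863040

863040


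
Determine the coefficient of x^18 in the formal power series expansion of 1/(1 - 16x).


The geometric series identity gives 1/(1 - c x) = sum_{k>=0} c^k x^k, so the coefficient of x^k is c^k.
Here c = 16 and k = 18.
Computing: 16^18 = 4722366482869645213696

4722366482869645213696


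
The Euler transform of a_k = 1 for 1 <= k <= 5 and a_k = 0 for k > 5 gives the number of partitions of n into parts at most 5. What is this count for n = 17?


Partitions of 17 into parts at most 5:
Using generating function (1-x)^(-1)(1-x^2)^(-1)...(1-x^5)^(-1),
the coefficient of x^17 = 119

119


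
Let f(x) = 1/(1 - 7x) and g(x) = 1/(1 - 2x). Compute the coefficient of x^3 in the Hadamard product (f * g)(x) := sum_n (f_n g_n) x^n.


f has coefficients f_k = 7^k and g has coefficients g_k = 2^k, so the Hadamard product has coefficient (f*g)_k = 7^k * 2^k = 14^k.
For k = 3: 14^3 = 2744.

2744


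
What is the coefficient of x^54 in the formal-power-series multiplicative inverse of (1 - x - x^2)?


Let the inverse be f(x) = sum_{k>=0} a_k x^k. From f(x) * (1 - x - x^2) = 1 and matching coefficients:
 x^0: a_0 = 1.
 x^1: a_1 - a_0 = 0, so a_1 = 1.
 x^k (k >= 2): a_k - a_{k-1} - a_{k-2} = 0, i.e. a_k = a_{k-1} + a_{k-2}.
This is the Fibonacci-type recurrence shifted so that a_0 = a_1 = 1.
Iterating: a_0=1, a_1=1, a_2=2, a_3=3, a_4=5, a_5=8, a_6=13, a_7=21, a_8=34, a_9=55, ...
a_54 = 139583862445.

139583862445


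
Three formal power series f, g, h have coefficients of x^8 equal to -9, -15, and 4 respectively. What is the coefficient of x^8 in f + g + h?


Series addition is componentwise:
-9 + -15 + 4
= -20

-20


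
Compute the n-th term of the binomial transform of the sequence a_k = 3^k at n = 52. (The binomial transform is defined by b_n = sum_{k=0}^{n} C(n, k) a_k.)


With a_k = 3^k, b_n = sum_{k=0}^{n} C(n, k) 3^k = (1 + 3)^n by the binomial theorem.
For n = 52: (1 + 3)^52 = 4^52 = 20282409603651670423947251286016.

20282409603651670423947251286016


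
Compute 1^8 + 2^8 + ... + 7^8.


This power sum has a closed form given by Faulhaber's formula
sum_{k=1}^{m} k^p = (1 / (p + 1)) * sum_{j=0}^{p} C(p + 1, j) B_j m^(p + 1 - j),
but for small m direct computation is fastest:
1 + 256 + 6561 + 65536 + 390625 + 1679616 + 5764801 = 7907396.

7907396


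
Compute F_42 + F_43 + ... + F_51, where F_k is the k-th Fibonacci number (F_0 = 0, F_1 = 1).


Use the identity sum_{k=0}^{N} F_k = F_{N+2} - 1 (which follows from F_{k+2} - F_{k+1} = F_k). Then
sum_{k=42}^{51} F_k = (F_{53} - 1) - (F_{43} - 1) = F_{53} - F_{43}.
Computing: F_{53} = 53316291173, F_{43} = 433494437, so
Sum = 53316291173 - 433494437 = 52882796736.

52882796736


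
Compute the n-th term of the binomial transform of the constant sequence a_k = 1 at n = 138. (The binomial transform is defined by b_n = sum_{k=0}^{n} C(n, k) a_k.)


With a_k = 1 for all k, b_n = sum_{k=0}^{n} C(n, k) = 2^n by the binomial theorem.
For n = 138: 2^138 = 348449143727040986586495598010130648530944.

348449143727040986586495598010130648530944


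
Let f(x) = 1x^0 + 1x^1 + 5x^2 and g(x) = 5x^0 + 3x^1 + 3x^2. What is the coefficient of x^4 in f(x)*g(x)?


Cauchy product at x^4:
5*3
= 15

15


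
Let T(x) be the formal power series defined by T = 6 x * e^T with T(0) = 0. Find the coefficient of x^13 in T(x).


Apply the Lagrange inversion formula: if T = 6 x * phi(T) with phi(t) = e^t, then
[x^n] T = 6^n * (1/n) [t^(n-1)] phi(t)^n = 6^n * (1/n) [t^(n-1)] e^(n t) = 6^n * (1/n) * n^(n-1) / (n-1)! = 6^n * n^(n-1) / n!.
When c = 1 this is the Cayley count of rooted labeled trees on n vertices, divided by n!.
For n = 13: 6^13 * 13^12 / 13! = 13060694016 * 23298085122481/6227020800 = 94066914762214056/1925.

94066914762214056/1925


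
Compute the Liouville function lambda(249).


The Liouville function is lambda(k) = (-1)^Omega(k), where Omega(k) counts the prime factors of k with multiplicity.
Factoring: 249 = 3 * 83, so Omega(249) = 2.
lambda(249) = (-1)^2 = 1.

1


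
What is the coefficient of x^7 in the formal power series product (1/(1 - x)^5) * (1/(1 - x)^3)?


Combine the factors: (1/(1 - x)^5) * (1/(1 - x)^3) = 1/(1 - x)^8.
Then use 1/(1 - x)^r = sum_{k>=0} C(k + r - 1, r - 1) x^k with r = 8 and k = 7:
C(14, 7) = 3432.

3432


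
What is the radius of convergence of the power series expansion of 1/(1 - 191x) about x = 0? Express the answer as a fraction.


Expanding 1/(1 - 191x) = sum_{k>=0} 191^k x^k, the series converges when |191x| < 1, i.e., |x| < 1/191.
So the radius of convergence is 1/191 = 1/191.

1/191


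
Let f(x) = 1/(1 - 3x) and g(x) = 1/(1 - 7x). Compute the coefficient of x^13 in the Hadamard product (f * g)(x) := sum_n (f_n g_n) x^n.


f has coefficients f_k = 3^k and g has coefficients g_k = 7^k, so the Hadamard product has coefficient (f*g)_k = 3^k * 7^k = 21^k.
For k = 13: 21^13 = 154472377739119461.

154472377739119461


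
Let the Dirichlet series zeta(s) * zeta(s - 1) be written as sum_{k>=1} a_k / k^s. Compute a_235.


Convolution gives a_k = sum_{d | k} d * 1 = sum_{d | k} d = sigma(k), the sum of positive divisors of k.
For k = 235, the divisors are 1, 5, 47, 235, so
sigma(235) = 1 + 5 + 47 + 235 = 288.

288


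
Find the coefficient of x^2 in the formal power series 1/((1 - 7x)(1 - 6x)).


By partial fractions or Cauchy convolution:
The coefficient equals sum_{k=0}^{2} 7^k * 6^(2-k).
= 127

127


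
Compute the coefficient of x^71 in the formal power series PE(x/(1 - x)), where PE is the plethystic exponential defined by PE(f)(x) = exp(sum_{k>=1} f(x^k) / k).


For f(x) = x/(1 - x) we have
sum_{k>=1} f(x^k) / k = sum_{k>=1} (1/k) * x^k / (1 - x^k) = sum_{k, m >= 1} x^(k m) / k,
which after exponentiating simplifies to
PE(x/(1 - x)) = prod_{k>=1} 1 / (1 - x^k).
This is the generating function for the partition function p(n), so the coefficient of x^71 is p(71).
Computing p(71) by dynamic programming over parts 1, 2, ..., 71: p(71) = 4697205.

4697205


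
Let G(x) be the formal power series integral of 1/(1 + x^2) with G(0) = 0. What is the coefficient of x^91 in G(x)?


1/(1 + x^2) = sum_{j>=0} (-1)^j x^(2j). Integrating termwise with G(0) = 0:
G(x) = sum_{j>=0} (-1)^j x^(2j+1) / (2j+1) = arctan(x).
Only odd powers are nonzero. For x^91 write 91 = 2*45 + 1, giving
(-1)^45 / 91 = -1/91 = -1/91.

-1/91


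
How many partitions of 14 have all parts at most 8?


Using the generating function (1-x)^(-1)(1-x^2)^(-1)...(1-x^8)^(-1),
the coefficient of x^14 counts these restricted partitions.
Result = 116

116


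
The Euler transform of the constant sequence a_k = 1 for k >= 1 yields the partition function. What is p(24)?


The Euler transform converts the sequence a_k = 1 into the number of integer partitions.
Using the recurrence or dynamic programming:
p(24) = 1575

1575


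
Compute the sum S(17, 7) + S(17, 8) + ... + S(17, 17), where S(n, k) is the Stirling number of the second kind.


By definition, S(n, k) counts partitions of an n-set into exactly k nonempty blocks.
Computing row n = 17 for k = 7..17:
S(17, k): 25708104786, 20415995028, 9528822303, 2758334150, 512060978, 62022324, 4910178, 249900, 7820, 136, 1
Sum = 58990507604.

58990507604


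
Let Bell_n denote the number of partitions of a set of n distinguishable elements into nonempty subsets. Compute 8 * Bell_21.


Bell_21 can be computed from the Bell triangle or from Dobinski's identity Bell_n = (1/e) * sum_{k>=0} k^n / k!.
Computing Bell_21 = 474869816156751.
Then 8 * 474869816156751 = 3798958529254008.

3798958529254008


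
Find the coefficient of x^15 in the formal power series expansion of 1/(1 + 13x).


Write 1/(1 + c x) = 1/(1 - (-c) x) and apply the geometric-series identity
1/(1 - y) = sum_{k>=0} y^k to get 1/(1 + c x) = sum_{k>=0} (-c)^k x^k.
So the coefficient of x^k is (-c)^k = (-1)^k * c^k.
Here c = 13 and k = 15:
(-13)^15 = -1 * 51185893014090757 = -51185893014090757

-51185893014090757


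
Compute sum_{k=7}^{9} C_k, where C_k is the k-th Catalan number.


C_7 through C_9: 429, 1430, 4862
Sum = 429 + 1430 + 4862
= 6721

6721


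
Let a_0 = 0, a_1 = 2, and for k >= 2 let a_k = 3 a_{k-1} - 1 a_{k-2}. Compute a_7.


Iterating the recurrence forward:
a_0 = 0
a_1 = 2
a_2 = 3*2 - 1*0 = 6
a_3 = 3*6 - 1*2 = 16
a_4 = 3*16 - 1*6 = 42
a_5 = 3*42 - 1*16 = 110
a_6 = 3*110 - 1*42 = 288
a_7 = 3*288 - 1*110 = 754
So a_7 = 754.

754


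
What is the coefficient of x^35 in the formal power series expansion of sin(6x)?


The Maclaurin series is sin(t) = sum_{k>=0} (-1)^k t^(2k+1) / (2k+1)!, so substituting t = 6x, only odd powers of x are nonzero, with coefficient of x^(2k+1) equal to (-1)^k 6^(2k+1) / (2k+1)!.
Write 35 = 2*17 + 1, giving the coefficient (-1)^17 * 6^35 / 35! = -1719070799748422591028658176/10333147966386144929666651337523200000000 = -27894275208/167669460258147894921875.

-27894275208/167669460258147894921875


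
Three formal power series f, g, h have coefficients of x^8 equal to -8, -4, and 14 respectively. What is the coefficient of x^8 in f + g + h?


Series addition is componentwise:
-8 + -4 + 14
= 2

2


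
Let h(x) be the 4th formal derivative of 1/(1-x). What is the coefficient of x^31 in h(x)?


Differentiating 4 times: d^4/dx^4 [1/(1-x)] = 4!/(1-x)^5.
The expansion 1/(1-x)^5 = sum_{k>=0} C(k+4, 4) x^k, so the coefficient of x^n in 4!/(1-x)^5 is 4! * C(n+4, 4).
For n = 31: 24 * C(35, 4) = 24 * 52360 = 1256640

1256640


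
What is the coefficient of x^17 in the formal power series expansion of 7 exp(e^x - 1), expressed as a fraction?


exp(e^x - 1) is the exponential generating function for the Bell numbers Bell_k: exp(e^x - 1) = sum_{k>=0} Bell_k x^k / k!.
So the coefficient of x^17 in 7 exp(e^x - 1) is 7 Bell_17 / 17!.
Computing: Bell_17 = 82864869804 and 17! = 355687428096000, giving
7 * 82864869804/355687428096000 = 255755771/156828672000.

255755771/156828672000


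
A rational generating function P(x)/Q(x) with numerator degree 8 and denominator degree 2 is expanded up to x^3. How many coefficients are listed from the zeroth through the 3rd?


Expanding up to x^3 gives the coefficients for x^0, x^1, ..., x^3.
That is 3 + 1 = 4 coefficients in total.

4


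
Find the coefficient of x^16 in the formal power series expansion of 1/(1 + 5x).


Write 1/(1 + c x) = 1/(1 - (-c) x) and apply the geometric-series identity
1/(1 - y) = sum_{k>=0} y^k to get 1/(1 + c x) = sum_{k>=0} (-c)^k x^k.
So the coefficient of x^k is (-c)^k = (-1)^k * c^k.
Here c = 5 and k = 16:
(-5)^16 = 1 * 152587890625 = 152587890625

152587890625


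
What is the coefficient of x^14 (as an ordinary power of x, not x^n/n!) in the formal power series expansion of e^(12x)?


The exponential series is e^y = sum_{k>=0} y^k / k!. Substituting y = 12x gives
e^(12x) = sum_{k>=0} 12^k x^k / k!.
So the coefficient of x^n is a^n/n! with a = 12, n = 14:
12^14 / 14! = 1283918464548864/87178291200 = 2579890176/175175

2579890176/175175


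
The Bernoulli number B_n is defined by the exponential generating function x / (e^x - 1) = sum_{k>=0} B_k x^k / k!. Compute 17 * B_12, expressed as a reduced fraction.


Bernoulli numbers can also be computed recursively via B_0 = 1 and sum_{j=0}^{m} C(m+1, j) B_j = 0 for m >= 1. Odd-index Bernoulli numbers vanish for k >= 3.
Computing B_12 = -691/2730, so 17 * B_12 = 17 * -691/2730 = -11747/2730.

-11747/2730


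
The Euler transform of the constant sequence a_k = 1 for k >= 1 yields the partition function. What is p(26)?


The Euler transform converts the sequence a_k = 1 into the number of integer partitions.
Using the recurrence or dynamic programming:
p(26) = 2436

2436


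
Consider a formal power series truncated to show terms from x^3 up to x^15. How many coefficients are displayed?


From x^3 to x^15 inclusive, the count is 15 - 3 + 1 = 13.

13


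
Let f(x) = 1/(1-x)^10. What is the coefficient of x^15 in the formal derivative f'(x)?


Differentiate: d/dx [ 1/(1-x)^r ] = r / (1-x)^(r+1).
Here r = 10, so f'(x) = 10 / (1-x)^11.
The expansion of 1/(1-x)^(r+1) has coefficient of x^n equal to C(n+r, r).
So the coefficient of x^15 in f'(x) is
10 * C(25, 10) = 10 * 3268760 = 32687600

32687600


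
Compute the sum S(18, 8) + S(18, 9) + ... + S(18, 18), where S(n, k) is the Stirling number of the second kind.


By definition, S(n, k) counts partitions of an n-set into exactly k nonempty blocks.
Computing row n = 18 for k = 8..18:
S(18, k): 189036065010, 106175395755, 37112163803, 8391004908, 1256328866, 125854638, 8408778, 367200, 9996, 153, 1
Sum = 342105599108.

342105599108


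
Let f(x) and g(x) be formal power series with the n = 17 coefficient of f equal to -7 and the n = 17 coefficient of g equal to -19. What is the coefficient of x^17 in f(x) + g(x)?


Addition of formal power series is termwise.
The coefficient of x^17 in f + g = -7 + -19
= -26

-26


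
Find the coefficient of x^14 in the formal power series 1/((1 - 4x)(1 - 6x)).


By partial fractions or Cauchy convolution:
The coefficient equals sum_{k=0}^{14} 4^k * 6^(14-k).
= 234555621376

234555621376


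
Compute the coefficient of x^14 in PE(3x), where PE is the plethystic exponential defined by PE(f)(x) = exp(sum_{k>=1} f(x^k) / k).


With f(x) = 3x, the exponent is sum_{k>=1} 3 x^k / k = 3 * (-ln(1 - x)). Exponentiating:
PE(3x) = exp(-3 ln(1 - x)) = 1/(1 - x)^3.
By the negative binomial expansion, [x^n] 1/(1 - x)^3 = C(n + 2, 2).
For n = 14: C(16, 2) = 120.

120


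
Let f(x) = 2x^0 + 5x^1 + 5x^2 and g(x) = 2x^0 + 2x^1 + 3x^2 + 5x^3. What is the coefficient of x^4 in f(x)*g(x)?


Cauchy product at x^4:
5*5 + 5*3
= 40

40


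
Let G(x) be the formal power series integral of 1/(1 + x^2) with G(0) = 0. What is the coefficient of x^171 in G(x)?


1/(1 + x^2) = sum_{j>=0} (-1)^j x^(2j). Integrating termwise with G(0) = 0:
G(x) = sum_{j>=0} (-1)^j x^(2j+1) / (2j+1) = arctan(x).
Only odd powers are nonzero. For x^171 write 171 = 2*85 + 1, giving
(-1)^85 / 171 = -1/171 = -1/171.

-1/171


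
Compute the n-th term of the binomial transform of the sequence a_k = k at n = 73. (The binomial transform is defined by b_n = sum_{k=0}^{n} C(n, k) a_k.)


With a_k = k, b_n = sum_{k=0}^{n} C(n, k) k. Using k * C(n, k) = n * C(n-1, k-1) gives b_n = n * sum_{k>=1} C(n-1, k-1) = n * 2^(n-1).
For n = 73: 73 * 2^72 = 73 * 4722366482869645213696 = 344732753249484100599808.

344732753249484100599808


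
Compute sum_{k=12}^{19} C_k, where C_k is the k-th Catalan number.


C_12 through C_19: 208012, 742900, 2674440, 9694845, 35357670, 129644790, 477638700, 1767263190
Sum = 208012 + 742900 + 2674440 + 9694845 + 35357670 + 129644790 + 477638700 + 1767263190
= 2423224547

2423224547


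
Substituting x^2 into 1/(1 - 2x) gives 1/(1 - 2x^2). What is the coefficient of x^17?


Since 1/(1 - 2x^2) only has even powers of x,
the coefficient of x^17 (odd) is 0.

0


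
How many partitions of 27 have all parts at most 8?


Using the generating function (1-x)^(-1)(1-x^2)^(-1)...(1-x^8)^(-1),
the coefficient of x^27 counts these restricted partitions.
Result = 1527

1527


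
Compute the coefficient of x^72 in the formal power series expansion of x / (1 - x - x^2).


Let f(x) = sum_{k>=0} a_k x^k. Multiplying f(x) * (1 - x - x^2) = x and matching coefficients gives a_0 = 0, a_1 = 1, and a_k = a_{k-1} + a_{k-2} for k >= 2. These are the Fibonacci numbers F_k.
Iterating from F_0 = 0, F_1 = 1:
F_0=0, F_1=1, F_2=1, F_3=2, F_4=3, F_5=5, F_6=8, F_7=13, F_8=21, F_9=34, ...
F_72 = 498454011879264.

498454011879264


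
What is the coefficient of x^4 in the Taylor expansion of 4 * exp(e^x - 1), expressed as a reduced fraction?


exp(e^x - 1) = sum_{k>=0} Bell_k x^k / k!, where Bell_k is the k-th Bell number.
So the coefficient of x^4 is 4 * Bell_4 / 4!.
Computing: Bell_4 = 15 and 4! = 24, giving
4 * 15/24 = 5/2.

5/2


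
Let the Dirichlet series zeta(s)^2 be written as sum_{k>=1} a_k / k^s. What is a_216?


The Dirichlet convolution of the constant function 1 with itself gives (1 * 1)(k) = sum_{d | k} 1 = d(k), the number of positive divisors of k.
Since zeta(s) = sum_{k>=1} 1/k^s, we have zeta(s)^2 = sum_{k>=1} d(k)/k^s, so a_k = d(k).
For k = 216: the divisors are 1, 2, 3, 4, 6, 8, 9, 12, 18, 24, 27, 36, 54, 72, 108, 216.
Count = 16.

16


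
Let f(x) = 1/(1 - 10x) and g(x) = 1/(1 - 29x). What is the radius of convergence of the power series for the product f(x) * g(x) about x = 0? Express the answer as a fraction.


The radius of 1/(1 - 10x) is 1/10 (nearest singularity at x = 1/10), and the radius of 1/(1 - 29x) is 1/29.
The product f(x)*g(x) = 1/((1 - 10x)(1 - 29x)) has singularities at both 1/10 and 1/29, so its radius of convergence is the distance to the nearest one:
min(1/10, 1/29) = 1/29.

1/29


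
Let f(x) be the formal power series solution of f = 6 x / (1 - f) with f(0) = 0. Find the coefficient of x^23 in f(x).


Apply Lagrange inversion: f = 6 x * phi(f) with phi(t) = 1/(1 - t), so
[x^n] f = 6^n * (1/n) [t^(n-1)] phi(t)^n = 6^n * (1/n) [t^(n-1)] (1 - t)^(-n) = 6^n * (1/n) C(2n - 2, n - 1) = 6^n * C_{n-1}.
For n = 23: C_22 = C(44, 22) / 23 = 2104098963720/23 = 91482563640.
With the 6^23 = 789730223053602816 factor, the coefficient is 789730223053602816 * 91482563640 = 72246545388932614746003210240.

72246545388932614746003210240


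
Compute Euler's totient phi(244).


phi(n) counts integers in [1, n] coprime to n. Using the multiplicative formula phi(n) = n * prod_{p | n} (1 - 1/p):
244 = 2^2 * 61, so
phi(244) = 244 * (1 - 1/2) * (1 - 1/61) = 120.

120


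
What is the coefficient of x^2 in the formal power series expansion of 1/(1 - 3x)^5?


The general identity 1/(1 - c x)^r = sum_{k>=0} c^k C(k + r - 1, r - 1) x^k follows by substituting y = c x into 1/(1 - y)^r = sum_{k>=0} C(k + r - 1, r - 1) y^k.
For c = 3, r = 5, k = 2:
3^2 * C(6, 4) = 9 * 15 = 135.

135


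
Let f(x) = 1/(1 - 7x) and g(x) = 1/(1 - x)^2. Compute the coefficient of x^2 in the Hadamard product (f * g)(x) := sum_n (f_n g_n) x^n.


f has coefficients f_k = 7^k. For g = 1/(1 - x)^2 the coefficient is g_k = C(k + 1, 1) = k + 1. The Hadamard coefficient is (f * g)_k = 7^k * (k + 1).
For k = 2: 7^2 * 3 = 49 * 3 = 147.

147


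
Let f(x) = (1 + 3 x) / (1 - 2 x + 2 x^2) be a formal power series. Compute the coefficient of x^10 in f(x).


Write f(x) = sum_{k>=0} a_k x^k. Multiplying both sides by 1 - 2 x + 2 x^2 gives
(1 - 2 x + 2 x^2) sum_{k>=0} a_k x^k = 1 + 3 x.
Matching coefficients:
 x^0: a_0 = 1
 x^1: a_1 - 2 a_0 = 3  =>  a_1 = 2*1 + 3 = 5
 x^k (k >= 2): a_k = 2 a_{k-1} - 2 a_{k-2}.
Iterating: a_2 = 8, a_3 = 6, a_4 = -4, a_5 = -20, a_6 = -32, a_7 = -24, a_8 = 16, a_9 = 80, a_10 = 128.
So the coefficient of x^10 is 128.

128


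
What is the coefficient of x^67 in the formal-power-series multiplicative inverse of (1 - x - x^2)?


Let the inverse be f(x) = sum_{k>=0} a_k x^k. From f(x) * (1 - x - x^2) = 1 and matching coefficients:
 x^0: a_0 = 1.
 x^1: a_1 - a_0 = 0, so a_1 = 1.
 x^k (k >= 2): a_k - a_{k-1} - a_{k-2} = 0, i.e. a_k = a_{k-1} + a_{k-2}.
This is the Fibonacci-type recurrence shifted so that a_0 = a_1 = 1.
Iterating: a_0=1, a_1=1, a_2=2, a_3=3, a_4=5, a_5=8, a_6=13, a_7=21, a_8=34, a_9=55, ...
a_67 = 72723460248141.

72723460248141


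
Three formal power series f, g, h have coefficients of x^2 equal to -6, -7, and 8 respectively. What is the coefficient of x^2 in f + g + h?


Series addition is componentwise:
-6 + -7 + 8
= -5

-5


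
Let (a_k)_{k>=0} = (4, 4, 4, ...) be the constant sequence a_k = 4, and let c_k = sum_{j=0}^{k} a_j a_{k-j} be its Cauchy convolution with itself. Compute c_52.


Since a_j = 4 for all j >= 0, the convolution sum becomes
c_k = sum_{j=0}^{k} 4 * 4 = 16 * (k + 1).
Equivalently, the generating function of (a_k) is 4/(1 - x) and its square is 16/(1 - x)^2 = sum_{k>=0} 16(k + 1) x^k.
For k = 52: 16 * 53 = 848.

848


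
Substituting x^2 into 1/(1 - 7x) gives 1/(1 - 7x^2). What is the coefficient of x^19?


Since 1/(1 - 7x^2) only has even powers of x,
the coefficient of x^19 (odd) is 0.

0


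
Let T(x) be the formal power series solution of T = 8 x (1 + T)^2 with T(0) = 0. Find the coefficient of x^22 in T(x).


Apply the Lagrange inversion formula: if T = 8 x * phi(T) with phi(t) = (1 + t)^2, then [x^n] T = 8^n * (1/n) [t^(n-1)] phi(t)^n = 8^n * (1/n) [t^(n-1)] (1 + t)^(2n) = 8^n * (1/n) C(2n, n-1).
Using the identity C(2n, n-1) = C(2n, n) * n / (n+1), the unscaled factor equals C(2n, n) / (n+1) = C_n, the n-th Catalan number.
For n = 22: C_22 = C(44, 22) / 23 = 2104098963720/23 = 91482563640.
With the 8^22 = 73786976294838206464 factor, the coefficient is 73786976294838206464 * 91482563640 = 6750221754695707626346339368960.

6750221754695707626346339368960


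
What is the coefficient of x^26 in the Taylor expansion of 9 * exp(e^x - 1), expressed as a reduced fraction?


exp(e^x - 1) = sum_{k>=0} Bell_k x^k / k!, where Bell_k is the k-th Bell number.
So the coefficient of x^26 is 9 * Bell_26 / 26!.
Computing: Bell_26 = 49631246523618756274 and 26! = 403291461126605635584000000, giving
9 * 49631246523618756274/403291461126605635584000000 = 1459742544812316361/1317945951394136064000000.

1459742544812316361/1317945951394136064000000


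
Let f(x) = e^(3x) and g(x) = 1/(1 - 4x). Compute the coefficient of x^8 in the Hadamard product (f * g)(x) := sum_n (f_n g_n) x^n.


Expanding: f_k = 3^k/k! (from e^(3x)) and g_k = 4^k (from 1/(1 - 4x)). So the Hadamard coefficient (f * g)_k = 3^k 4^k / k! = (12)^k / k!.
For k = 8: 12^8/8! = 429981696/40320 = 373248/35.

373248/35


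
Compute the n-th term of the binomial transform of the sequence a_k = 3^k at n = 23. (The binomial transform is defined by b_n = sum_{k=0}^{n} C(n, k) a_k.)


With a_k = 3^k, b_n = sum_{k=0}^{n} C(n, k) 3^k = (1 + 3)^n by the binomial theorem.
For n = 23: (1 + 3)^23 = 4^23 = 70368744177664.

70368744177664


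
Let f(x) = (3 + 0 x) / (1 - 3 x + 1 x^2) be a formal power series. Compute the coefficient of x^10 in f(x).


Write f(x) = sum_{k>=0} a_k x^k. Multiplying both sides by 1 - 3 x + 1 x^2 gives
(1 - 3 x + 1 x^2) sum_{k>=0} a_k x^k = 3 + 0 x.
Matching coefficients:
 x^0: a_0 = 3
 x^1: a_1 - 3 a_0 = 0  =>  a_1 = 3*3 + 0 = 9
 x^k (k >= 2): a_k = 3 a_{k-1} - 1 a_{k-2}.
Iterating: a_2 = 24, a_3 = 63, a_4 = 165, a_5 = 432, a_6 = 1131, a_7 = 2961, a_8 = 7752, a_9 = 20295, a_10 = 53133.
So the coefficient of x^10 is 53133.

53133


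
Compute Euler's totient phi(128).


phi(n) counts integers in [1, n] coprime to n. Using the multiplicative formula phi(n) = n * prod_{p | n} (1 - 1/p):
128 = 2^7, so
phi(128) = 128 * (1 - 1/2) = 64.

64


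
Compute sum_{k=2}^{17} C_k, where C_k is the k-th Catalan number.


C_2 through C_17: 2, 5, 14, 42, 132, 429, 1430, 4862, 16796, 58786, 208012, 742900, 2674440, 9694845, 35357670, 129644790
Sum = 2 + 5 + 14 + 42 + 132 + 429 + 1430 + 4862 + 16796 + 58786 + 208012 + 742900 + 2674440 + 9694845 + 35357670 + 129644790
= 178405155

178405155


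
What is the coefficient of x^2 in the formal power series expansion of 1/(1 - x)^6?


The expansion 1/(1 - x)^r = sum_{k>=0} C(k + r - 1, r - 1) x^k follows from the multiset / negative-binomial theorem (or from repeated differentiation of the geometric series).
For r = 6 and k = 2:
C(7, 5) = 5040 / (120 * 2) = 21.

21


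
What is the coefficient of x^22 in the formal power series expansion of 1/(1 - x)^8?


The negative binomial / multiset identity is
1/(1 - x)^r = sum_{k>=0} C(k + r - 1, r - 1) x^k.
Here r = 8 and k = 22, so the coefficient is
C(22 + 7, 7) = C(29, 7)
= 1560780

1560780


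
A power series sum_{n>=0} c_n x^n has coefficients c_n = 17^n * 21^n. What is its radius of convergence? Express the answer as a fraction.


By the root test (Cauchy-Hadamard), the radius is R = 1 / limsup_n |c_n|^(1/n).
Here |c_n|^(1/n) = (17^n * 21^n)^(1/n) = 17 * 21 = 357 for all n.
So R = 1/357 = 1/357.

1/357


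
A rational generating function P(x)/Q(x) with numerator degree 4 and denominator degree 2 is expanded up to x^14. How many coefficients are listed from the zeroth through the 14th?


Expanding up to x^14 gives the coefficients for x^0, x^1, ..., x^14.
That is 14 + 1 = 15 coefficients in total.

15


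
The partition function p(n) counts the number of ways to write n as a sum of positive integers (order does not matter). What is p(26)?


Using the generating function prod_{k>=1} 1/(1-x^k), we compute p(26).
By dynamic programming over parts 1 through 26:
p(26) = 2436

2436


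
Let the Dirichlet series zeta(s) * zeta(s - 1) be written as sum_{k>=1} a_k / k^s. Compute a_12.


Convolution gives a_k = sum_{d | k} d * 1 = sum_{d | k} d = sigma(k), the sum of positive divisors of k.
For k = 12, the divisors are 1, 2, 3, 4, 6, 12, so
sigma(12) = 1 + 2 + 3 + 4 + 6 + 12 = 28.

28


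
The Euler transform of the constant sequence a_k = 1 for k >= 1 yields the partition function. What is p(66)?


The Euler transform converts the sequence a_k = 1 into the number of integer partitions.
Using the recurrence or dynamic programming:
p(66) = 2323520

2323520
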